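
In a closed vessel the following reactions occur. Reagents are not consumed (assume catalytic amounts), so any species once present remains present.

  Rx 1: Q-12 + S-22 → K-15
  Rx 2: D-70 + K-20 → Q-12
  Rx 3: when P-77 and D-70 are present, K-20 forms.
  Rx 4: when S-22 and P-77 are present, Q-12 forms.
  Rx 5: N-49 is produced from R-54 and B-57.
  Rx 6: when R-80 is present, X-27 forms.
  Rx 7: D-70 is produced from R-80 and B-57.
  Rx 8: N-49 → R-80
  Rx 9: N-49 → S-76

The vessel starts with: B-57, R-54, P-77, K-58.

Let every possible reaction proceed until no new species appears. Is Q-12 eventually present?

Yes

R-54 and B-57 present → N-49 forms (Rx 5).
N-49 present → R-80 forms (Rx 8).
R-80 and B-57 present → D-70 forms (Rx 7).
P-77 and D-70 present → K-20 forms (Rx 3).
D-70 and K-20 present → Q-12 forms (Rx 2).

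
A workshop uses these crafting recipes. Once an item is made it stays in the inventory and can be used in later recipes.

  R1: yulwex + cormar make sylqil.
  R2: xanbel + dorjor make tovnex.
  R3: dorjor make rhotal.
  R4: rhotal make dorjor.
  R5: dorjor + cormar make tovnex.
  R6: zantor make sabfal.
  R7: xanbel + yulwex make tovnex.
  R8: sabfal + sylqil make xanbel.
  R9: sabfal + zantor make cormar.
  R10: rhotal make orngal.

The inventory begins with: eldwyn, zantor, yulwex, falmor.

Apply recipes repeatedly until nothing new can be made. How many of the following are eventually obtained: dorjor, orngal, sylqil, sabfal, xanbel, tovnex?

Using R6, zantor makes sabfal.
sabfal + zantor → cormar (R9).
yulwex + cormar → sylqil (R1).
Using R8, sabfal and sylqil make xanbel.
xanbel + yulwex → tovnex (R7).
dorjor would need rhotal (R4), but rhotal is never obtained.
orngal would need rhotal (R10), but rhotal is never obtained.
sylqil: reached.
sabfal: reached.
xanbel: reached.
tovnex: reached.
Reached: sylqil, sabfal, xanbel, and tovnex — 4 of the 6.

4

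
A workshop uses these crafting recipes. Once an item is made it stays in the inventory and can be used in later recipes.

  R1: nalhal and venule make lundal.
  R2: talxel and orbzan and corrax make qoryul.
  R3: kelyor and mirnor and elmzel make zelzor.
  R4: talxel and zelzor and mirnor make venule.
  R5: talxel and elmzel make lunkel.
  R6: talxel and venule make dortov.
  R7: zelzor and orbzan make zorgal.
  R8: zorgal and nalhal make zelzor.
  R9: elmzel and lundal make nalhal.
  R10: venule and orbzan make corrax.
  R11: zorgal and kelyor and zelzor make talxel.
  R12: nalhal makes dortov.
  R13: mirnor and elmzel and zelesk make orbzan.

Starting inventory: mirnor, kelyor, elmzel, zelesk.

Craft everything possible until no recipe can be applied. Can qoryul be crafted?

Yes

kelyor and mirnor and elmzel → zelzor (R3).
mirnor and elmzel and zelesk → orbzan (R13).
zelzor and orbzan → zorgal (R7).
Using R11, zorgal, kelyor, and zelzor make talxel.
talxel and zelzor and mirnor → venule (R4).
venule and orbzan → corrax (R10).
Using R2, talxel, orbzan, and corrax make qoryul.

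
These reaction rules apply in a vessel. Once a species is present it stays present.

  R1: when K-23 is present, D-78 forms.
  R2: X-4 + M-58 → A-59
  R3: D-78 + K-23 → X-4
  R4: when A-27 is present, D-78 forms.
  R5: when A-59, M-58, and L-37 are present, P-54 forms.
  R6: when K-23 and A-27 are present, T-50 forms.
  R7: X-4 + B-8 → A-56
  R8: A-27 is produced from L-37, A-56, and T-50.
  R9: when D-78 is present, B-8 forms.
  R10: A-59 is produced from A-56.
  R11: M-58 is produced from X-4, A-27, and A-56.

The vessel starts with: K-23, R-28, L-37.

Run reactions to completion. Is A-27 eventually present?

A-27 would need L-37, A-56, and T-50 (R8), but T-50 never forms.

No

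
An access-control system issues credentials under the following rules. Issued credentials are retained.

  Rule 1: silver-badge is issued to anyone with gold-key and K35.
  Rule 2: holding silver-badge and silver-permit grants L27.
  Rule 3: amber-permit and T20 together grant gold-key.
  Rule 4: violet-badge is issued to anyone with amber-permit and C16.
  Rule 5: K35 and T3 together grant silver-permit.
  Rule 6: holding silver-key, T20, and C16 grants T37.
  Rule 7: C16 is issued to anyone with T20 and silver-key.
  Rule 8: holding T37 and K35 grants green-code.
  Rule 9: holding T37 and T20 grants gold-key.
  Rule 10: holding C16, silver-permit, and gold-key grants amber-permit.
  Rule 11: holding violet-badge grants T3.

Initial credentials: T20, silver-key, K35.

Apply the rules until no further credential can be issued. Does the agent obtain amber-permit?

No

amber-permit would need C16, silver-permit, and gold-key (Rule 10), but silver-permit is never granted.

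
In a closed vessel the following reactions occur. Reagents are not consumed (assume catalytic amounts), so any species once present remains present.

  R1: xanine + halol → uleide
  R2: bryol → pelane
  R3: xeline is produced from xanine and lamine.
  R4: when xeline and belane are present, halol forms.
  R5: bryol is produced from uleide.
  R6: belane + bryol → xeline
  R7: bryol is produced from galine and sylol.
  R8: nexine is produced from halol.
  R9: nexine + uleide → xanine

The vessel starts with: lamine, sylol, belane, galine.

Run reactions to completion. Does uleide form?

uleide would need xanine and halol (R1), but xanine never forms.

No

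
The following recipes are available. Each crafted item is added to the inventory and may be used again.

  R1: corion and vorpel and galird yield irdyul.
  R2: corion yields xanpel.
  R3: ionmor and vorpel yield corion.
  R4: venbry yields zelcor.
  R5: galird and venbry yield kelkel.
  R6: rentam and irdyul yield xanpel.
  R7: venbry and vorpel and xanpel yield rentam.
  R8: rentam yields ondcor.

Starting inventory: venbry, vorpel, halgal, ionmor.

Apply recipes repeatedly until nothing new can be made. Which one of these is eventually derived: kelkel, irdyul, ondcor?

Using R3, ionmor and vorpel make corion.
Using R2, corion makes xanpel.
Using R7, venbry, vorpel, and xanpel make rentam.
Using R8, rentam makes ondcor.
kelkel would need galird and venbry (R5), but galird is never obtained. irdyul would need corion, vorpel, and galird (R1), but galird is never obtained.

ondcor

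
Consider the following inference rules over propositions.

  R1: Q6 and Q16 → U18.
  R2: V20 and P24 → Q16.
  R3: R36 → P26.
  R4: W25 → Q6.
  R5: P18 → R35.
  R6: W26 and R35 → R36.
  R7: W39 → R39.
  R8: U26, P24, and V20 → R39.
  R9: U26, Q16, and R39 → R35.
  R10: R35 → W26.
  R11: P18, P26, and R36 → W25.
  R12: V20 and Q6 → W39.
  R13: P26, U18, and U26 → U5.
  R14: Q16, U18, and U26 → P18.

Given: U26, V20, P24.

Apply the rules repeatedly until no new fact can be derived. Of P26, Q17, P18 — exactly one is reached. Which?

From V20 and P24, R2 gives Q16.
U26, P24, and V20 hold, so R39 follows (R8).
From U26, Q16, and R39, R9 gives R35.
R35 holds, so W26 follows (R10).
W26 and R35 hold, so R36 follows (R6).
R36 holds, so P26 follows (R3).
P18 would need Q16, U18, and U26 (R14), but U18 is never established. No rule produces Q17, and it is not given.

P26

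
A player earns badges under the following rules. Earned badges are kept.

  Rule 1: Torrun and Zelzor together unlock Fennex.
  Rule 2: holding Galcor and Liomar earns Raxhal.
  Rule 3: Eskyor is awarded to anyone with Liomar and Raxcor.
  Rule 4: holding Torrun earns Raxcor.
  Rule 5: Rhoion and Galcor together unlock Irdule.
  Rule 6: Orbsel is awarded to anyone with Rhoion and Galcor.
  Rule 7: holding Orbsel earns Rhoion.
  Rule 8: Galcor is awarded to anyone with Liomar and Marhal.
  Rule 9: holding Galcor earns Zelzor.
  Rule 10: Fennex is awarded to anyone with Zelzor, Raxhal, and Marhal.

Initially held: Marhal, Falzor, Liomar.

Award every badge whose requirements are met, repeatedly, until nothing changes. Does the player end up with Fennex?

With Liomar and Marhal, Galcor is earned (Rule 8).
With Galcor, Zelzor is earned (Rule 9).
With Galcor and Liomar, Raxhal is earned (Rule 2).
With Zelzor, Raxhal, and Marhal, Fennex is earned (Rule 10).

Yes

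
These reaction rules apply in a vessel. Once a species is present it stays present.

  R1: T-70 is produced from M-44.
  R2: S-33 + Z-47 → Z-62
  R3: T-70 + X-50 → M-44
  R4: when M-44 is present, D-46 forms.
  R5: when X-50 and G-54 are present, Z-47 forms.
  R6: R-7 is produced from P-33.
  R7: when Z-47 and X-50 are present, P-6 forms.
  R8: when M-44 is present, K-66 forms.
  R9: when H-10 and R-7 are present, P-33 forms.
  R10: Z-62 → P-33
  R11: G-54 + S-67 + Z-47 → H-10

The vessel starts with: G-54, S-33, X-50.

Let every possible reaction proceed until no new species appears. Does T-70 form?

No

T-70 would need M-44 (R1), but M-44 never forms.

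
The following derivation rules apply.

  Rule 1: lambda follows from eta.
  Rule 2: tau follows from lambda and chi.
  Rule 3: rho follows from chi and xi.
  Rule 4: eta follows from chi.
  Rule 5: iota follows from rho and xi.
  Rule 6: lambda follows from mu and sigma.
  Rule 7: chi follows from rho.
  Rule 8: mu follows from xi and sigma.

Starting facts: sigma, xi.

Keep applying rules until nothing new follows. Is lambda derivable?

Yes

From xi and sigma, Rule 8 gives mu.
mu and sigma hold, so lambda follows (Rule 6).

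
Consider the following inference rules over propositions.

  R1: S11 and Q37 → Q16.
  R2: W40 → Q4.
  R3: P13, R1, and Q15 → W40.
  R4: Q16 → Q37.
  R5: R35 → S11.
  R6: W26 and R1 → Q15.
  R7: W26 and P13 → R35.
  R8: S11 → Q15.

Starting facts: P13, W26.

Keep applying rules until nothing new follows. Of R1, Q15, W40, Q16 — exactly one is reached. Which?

W26 and P13 hold, so R35 follows (R7).
R35 holds, so S11 follows (R5).
S11 holds, so Q15 follows (R8).
No rule produces R1, and it is not given. Q16 would need S11 and Q37 (R1), but Q37 is never established. W40 would need P13, R1, and Q15 (R3), but R1 is never established.

Q15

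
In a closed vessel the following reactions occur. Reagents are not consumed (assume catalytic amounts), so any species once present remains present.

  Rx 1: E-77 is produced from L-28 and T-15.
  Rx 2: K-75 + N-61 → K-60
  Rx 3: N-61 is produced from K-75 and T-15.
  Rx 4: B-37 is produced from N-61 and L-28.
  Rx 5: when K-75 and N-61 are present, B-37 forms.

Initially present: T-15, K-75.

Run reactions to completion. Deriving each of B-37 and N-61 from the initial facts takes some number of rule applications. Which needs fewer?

N-61

N-61: K-75 and T-15 present → N-61 forms (Rx 3). [1 rule application]
B-37: K-75 and T-15 present → N-61 forms (Rx 3). K-75 and N-61 present → B-37 forms (Rx 5). [2 rule applications]
N-61 needs fewer.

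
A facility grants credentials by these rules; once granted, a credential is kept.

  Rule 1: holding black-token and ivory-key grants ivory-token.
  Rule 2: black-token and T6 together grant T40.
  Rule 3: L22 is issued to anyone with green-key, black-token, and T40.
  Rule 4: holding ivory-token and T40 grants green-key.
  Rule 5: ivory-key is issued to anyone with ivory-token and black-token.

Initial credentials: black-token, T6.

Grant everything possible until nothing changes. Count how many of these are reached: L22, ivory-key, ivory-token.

L22 would need green-key, black-token, and T40 (Rule 3), but green-key is never granted.
ivory-key would need ivory-token and black-token (Rule 5), but ivory-token is never granted.
ivory-token would need black-token and ivory-key (Rule 1), but ivory-key is never granted.
None of the 3 are reached.

0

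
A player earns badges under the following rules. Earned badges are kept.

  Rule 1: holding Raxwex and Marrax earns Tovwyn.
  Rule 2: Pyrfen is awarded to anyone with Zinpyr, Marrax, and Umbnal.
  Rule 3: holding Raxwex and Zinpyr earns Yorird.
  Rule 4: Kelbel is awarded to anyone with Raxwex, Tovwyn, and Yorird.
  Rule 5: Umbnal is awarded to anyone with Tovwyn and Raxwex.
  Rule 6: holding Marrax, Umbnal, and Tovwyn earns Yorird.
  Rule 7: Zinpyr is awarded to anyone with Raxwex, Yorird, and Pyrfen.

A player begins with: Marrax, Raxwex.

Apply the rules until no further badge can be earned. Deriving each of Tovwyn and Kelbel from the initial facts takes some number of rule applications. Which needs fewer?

Tovwyn

Tovwyn: With Raxwex and Marrax, Tovwyn is earned (Rule 1). [1 rule application]
Kelbel: With Raxwex and Marrax, Tovwyn is earned (Rule 1). With Tovwyn and Raxwex, Umbnal is earned (Rule 5). With Marrax, Umbnal, and Tovwyn, Yorird is earned (Rule 6). With Raxwex, Tovwyn, and Yorird, Kelbel is earned (Rule 4). [4 rule applications]
Tovwyn needs fewer.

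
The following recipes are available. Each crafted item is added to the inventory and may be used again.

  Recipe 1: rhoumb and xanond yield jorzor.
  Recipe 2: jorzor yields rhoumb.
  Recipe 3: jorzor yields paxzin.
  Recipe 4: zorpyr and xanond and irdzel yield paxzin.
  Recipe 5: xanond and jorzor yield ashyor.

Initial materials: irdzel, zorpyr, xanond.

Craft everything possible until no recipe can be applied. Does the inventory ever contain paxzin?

Using Recipe 4, zorpyr, xanond, and irdzel make paxzin.

Yes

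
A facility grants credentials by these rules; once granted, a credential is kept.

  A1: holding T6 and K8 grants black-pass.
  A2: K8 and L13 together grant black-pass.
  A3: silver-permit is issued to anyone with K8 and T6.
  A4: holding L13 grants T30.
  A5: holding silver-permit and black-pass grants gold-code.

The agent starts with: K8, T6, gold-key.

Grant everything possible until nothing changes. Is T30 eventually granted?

T30 would need L13 (A4), but L13 is never granted.

No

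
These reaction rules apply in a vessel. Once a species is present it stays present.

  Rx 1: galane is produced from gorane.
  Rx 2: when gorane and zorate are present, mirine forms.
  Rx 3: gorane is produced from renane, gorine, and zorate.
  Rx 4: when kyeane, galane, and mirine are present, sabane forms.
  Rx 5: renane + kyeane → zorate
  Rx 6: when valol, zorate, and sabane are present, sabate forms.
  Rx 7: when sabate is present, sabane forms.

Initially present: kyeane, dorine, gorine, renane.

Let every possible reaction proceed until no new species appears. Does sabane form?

Yes

renane and kyeane present → zorate forms (Rx 5).
renane, gorine, and zorate present → gorane forms (Rx 3).
gorane present → galane forms (Rx 1).
gorane and zorate present → mirine forms (Rx 2).
kyeane, galane, and mirine present → sabane forms (Rx 4).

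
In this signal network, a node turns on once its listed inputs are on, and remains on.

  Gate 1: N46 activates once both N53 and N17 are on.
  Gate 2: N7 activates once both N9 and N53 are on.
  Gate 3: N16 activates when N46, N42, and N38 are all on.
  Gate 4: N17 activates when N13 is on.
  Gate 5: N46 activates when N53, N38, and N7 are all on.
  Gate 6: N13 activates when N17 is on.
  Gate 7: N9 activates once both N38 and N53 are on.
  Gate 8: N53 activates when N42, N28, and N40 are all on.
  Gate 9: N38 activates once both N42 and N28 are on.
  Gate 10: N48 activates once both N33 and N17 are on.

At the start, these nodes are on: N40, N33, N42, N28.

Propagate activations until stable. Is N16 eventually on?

Yes

N42 and N28 are on, so N38 activates (Gate 9).
Gate 8: N42, N28, and N40 on → N53 on.
N38 and N53 are on, so N9 activates (Gate 7).
Gate 2: N9 and N53 on → N7 on.
Gate 5: N53, N38, and N7 on → N46 on.
Gate 3: N46, N42, and N38 on → N16 on.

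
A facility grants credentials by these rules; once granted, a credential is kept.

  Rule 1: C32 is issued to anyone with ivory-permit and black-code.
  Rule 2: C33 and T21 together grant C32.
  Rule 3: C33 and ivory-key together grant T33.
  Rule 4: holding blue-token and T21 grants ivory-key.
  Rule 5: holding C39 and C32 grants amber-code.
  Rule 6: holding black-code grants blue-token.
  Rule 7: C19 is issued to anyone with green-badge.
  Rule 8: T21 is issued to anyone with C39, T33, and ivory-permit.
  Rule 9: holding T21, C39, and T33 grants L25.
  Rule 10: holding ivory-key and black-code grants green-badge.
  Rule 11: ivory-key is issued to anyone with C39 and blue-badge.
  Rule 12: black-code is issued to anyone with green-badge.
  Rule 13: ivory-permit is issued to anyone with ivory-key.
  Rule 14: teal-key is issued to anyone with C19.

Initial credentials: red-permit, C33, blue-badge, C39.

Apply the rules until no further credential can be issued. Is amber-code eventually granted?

Yes

Holding C39 and blue-badge grants ivory-key (Rule 11).
Holding C33 and ivory-key grants T33 (Rule 3).
Holding ivory-key grants ivory-permit (Rule 13).
Holding C39, T33, and ivory-permit grants T21 (Rule 8).
Holding C33 and T21 grants C32 (Rule 2).
Holding C39 and C32 grants amber-code (Rule 5).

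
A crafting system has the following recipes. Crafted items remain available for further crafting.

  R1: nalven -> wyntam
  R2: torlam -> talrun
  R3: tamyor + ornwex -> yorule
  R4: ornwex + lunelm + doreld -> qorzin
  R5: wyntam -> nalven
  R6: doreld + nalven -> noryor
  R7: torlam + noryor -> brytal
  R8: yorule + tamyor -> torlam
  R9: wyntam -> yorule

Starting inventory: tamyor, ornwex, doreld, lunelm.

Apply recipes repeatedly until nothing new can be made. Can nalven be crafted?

nalven would need wyntam (R5), but wyntam is never obtained.

No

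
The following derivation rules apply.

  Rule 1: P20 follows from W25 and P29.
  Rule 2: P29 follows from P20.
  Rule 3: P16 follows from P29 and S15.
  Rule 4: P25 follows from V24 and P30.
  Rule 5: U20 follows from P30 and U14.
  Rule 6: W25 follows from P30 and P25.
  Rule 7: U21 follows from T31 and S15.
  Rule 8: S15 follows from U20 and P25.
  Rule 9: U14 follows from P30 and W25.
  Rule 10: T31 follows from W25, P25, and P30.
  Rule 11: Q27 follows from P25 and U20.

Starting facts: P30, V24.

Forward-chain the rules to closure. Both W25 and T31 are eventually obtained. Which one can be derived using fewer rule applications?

W25: V24 and P30 hold, so P25 follows (Rule 4). P30 and P25 hold, so W25 follows (Rule 6). [2 rule applications]
T31: From V24 and P30, Rule 4 gives P25. P30 and P25 hold, so W25 follows (Rule 6). From W25, P25, and P30, Rule 10 gives T31. [3 rule applications]
W25 needs fewer.

W25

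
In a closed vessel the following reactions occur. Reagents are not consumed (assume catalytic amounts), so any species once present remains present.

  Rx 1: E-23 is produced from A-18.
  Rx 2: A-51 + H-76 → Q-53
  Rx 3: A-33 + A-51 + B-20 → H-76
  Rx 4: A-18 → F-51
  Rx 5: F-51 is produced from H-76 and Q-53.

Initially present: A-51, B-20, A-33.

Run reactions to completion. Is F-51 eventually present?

A-33, A-51, and B-20 present → H-76 forms (Rx 3).
A-51 and H-76 present → Q-53 forms (Rx 2).
H-76 and Q-53 present → F-51 forms (Rx 5).

Yes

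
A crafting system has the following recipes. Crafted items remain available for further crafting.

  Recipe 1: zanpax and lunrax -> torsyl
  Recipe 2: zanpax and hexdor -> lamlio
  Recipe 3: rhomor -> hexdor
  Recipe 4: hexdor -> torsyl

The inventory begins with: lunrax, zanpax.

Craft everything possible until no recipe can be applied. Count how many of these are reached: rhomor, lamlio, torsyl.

1

zanpax and lunrax -> torsyl (Recipe 1).
No rule produces rhomor, and it is not given.
lamlio would need zanpax and hexdor (Recipe 2), but hexdor is never obtained.
torsyl: reached.
Reached: torsyl — 1 of the 3.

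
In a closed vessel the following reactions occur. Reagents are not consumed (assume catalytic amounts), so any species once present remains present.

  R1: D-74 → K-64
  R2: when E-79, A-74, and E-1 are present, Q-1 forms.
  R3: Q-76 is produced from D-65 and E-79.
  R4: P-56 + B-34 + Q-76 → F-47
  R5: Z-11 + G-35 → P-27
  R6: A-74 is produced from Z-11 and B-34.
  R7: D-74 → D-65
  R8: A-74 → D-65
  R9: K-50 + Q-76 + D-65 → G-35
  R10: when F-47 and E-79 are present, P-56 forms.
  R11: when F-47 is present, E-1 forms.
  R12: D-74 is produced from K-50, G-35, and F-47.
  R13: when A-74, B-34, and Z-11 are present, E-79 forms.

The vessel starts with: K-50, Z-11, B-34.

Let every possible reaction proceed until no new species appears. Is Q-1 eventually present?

Q-1 would need E-79, A-74, and E-1 (R2), but E-1 never forms.

No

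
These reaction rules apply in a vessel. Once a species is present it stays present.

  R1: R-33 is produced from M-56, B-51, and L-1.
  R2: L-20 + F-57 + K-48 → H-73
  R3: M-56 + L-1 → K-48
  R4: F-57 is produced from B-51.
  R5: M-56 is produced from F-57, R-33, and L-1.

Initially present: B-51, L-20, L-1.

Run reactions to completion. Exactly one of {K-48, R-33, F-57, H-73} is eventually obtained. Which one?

B-51 present → F-57 forms (R4).
H-73 would need L-20, F-57, and K-48 (R2), but K-48 never forms. R-33 would need M-56, B-51, and L-1 (R1), but M-56 never forms. K-48 would need M-56 and L-1 (R3), but M-56 never forms.

F-57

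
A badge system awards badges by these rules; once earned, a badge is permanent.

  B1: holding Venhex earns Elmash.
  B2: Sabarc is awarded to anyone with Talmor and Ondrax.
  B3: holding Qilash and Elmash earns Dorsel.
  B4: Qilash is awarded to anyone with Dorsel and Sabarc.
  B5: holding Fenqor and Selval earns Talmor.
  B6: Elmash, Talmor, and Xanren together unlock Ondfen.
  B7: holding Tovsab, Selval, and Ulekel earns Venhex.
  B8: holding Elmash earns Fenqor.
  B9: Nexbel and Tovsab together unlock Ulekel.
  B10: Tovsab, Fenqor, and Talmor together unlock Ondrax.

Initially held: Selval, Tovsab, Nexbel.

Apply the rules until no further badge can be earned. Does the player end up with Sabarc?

Yes

With Nexbel and Tovsab, Ulekel is earned (B9).
With Tovsab, Selval, and Ulekel, Venhex is earned (B7).
With Venhex, Elmash is earned (B1).
With Elmash, Fenqor is earned (B8).
With Fenqor and Selval, Talmor is earned (B5).
With Tovsab, Fenqor, and Talmor, Ondrax is earned (B10).
With Talmor and Ondrax, Sabarc is earned (B2).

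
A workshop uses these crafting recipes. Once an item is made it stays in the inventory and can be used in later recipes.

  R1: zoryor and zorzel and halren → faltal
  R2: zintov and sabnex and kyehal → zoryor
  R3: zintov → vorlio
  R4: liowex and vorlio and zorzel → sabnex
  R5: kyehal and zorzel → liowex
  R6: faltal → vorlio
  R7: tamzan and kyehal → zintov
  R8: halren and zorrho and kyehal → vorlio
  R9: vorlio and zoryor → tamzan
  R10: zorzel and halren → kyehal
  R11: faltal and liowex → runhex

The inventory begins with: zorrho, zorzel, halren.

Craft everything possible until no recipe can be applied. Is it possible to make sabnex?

Yes

Using R10, zorzel and halren make kyehal.
kyehal and zorzel → liowex (R5).
halren and zorrho and kyehal → vorlio (R8).
Using R4, liowex, vorlio, and zorzel make sabnex.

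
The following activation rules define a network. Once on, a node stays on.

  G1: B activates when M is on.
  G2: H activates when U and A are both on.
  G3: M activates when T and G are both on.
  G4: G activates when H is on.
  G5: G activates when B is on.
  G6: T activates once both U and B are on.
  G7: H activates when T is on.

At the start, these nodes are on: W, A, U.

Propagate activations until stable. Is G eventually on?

U and A are on, so H activates (G2).
H is on, so G activates (G4).

Yes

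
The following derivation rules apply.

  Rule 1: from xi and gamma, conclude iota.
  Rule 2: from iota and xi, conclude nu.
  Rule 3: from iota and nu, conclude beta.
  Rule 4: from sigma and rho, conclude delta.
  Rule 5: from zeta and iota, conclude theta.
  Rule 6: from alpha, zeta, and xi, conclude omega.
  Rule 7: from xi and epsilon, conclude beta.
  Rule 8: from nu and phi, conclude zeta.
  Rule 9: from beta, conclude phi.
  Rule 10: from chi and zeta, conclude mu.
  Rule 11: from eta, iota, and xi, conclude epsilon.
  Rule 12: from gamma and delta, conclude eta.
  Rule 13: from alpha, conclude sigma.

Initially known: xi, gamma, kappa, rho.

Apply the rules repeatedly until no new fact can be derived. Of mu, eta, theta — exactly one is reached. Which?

From xi and gamma, Rule 1 gives iota.
iota and xi hold, so nu follows (Rule 2).
iota and nu hold, so beta follows (Rule 3).
From beta, Rule 9 gives phi.
From nu and phi, Rule 8 gives zeta.
From zeta and iota, Rule 5 gives theta.
eta would need gamma and delta (Rule 12), but delta is never established. mu would need chi and zeta (Rule 10), but chi is never established.

theta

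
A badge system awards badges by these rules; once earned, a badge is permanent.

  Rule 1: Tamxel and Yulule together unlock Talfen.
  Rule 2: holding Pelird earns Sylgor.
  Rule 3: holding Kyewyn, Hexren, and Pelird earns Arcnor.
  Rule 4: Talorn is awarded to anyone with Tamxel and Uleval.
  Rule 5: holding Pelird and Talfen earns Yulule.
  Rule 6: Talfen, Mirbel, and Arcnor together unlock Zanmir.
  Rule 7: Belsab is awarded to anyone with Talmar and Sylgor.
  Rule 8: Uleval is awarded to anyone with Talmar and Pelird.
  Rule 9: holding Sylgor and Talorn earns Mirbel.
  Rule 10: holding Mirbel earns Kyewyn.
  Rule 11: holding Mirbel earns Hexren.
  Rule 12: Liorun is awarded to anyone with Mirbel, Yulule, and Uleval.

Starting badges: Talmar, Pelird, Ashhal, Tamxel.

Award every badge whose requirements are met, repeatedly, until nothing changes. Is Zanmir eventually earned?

Zanmir would need Talfen, Mirbel, and Arcnor (Rule 6), but Talfen is never earned.

No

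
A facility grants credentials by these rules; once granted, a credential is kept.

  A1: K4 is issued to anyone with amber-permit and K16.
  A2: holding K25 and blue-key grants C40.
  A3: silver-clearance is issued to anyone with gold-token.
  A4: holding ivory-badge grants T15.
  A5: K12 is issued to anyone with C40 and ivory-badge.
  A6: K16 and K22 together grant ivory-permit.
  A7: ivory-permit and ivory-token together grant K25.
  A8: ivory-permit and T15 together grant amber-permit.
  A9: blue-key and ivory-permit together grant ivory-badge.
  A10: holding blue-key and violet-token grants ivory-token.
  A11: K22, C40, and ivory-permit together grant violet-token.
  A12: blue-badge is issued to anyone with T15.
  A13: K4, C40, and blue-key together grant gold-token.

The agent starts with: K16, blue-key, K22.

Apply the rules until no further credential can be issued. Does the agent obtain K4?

Holding K16 and K22 grants ivory-permit (A6).
Holding blue-key and ivory-permit grants ivory-badge (A9).
Holding ivory-badge grants T15 (A4).
Holding ivory-permit and T15 grants amber-permit (A8).
Holding amber-permit and K16 grants K4 (A1).

Yes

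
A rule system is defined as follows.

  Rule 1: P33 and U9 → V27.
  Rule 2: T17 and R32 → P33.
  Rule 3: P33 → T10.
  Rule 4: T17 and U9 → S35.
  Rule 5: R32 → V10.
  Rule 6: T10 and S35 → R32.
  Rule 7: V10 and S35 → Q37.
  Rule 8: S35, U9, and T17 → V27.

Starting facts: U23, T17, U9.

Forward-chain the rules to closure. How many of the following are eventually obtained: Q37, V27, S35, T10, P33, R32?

T17 and U9 hold, so S35 follows (Rule 4).
S35, U9, and T17 hold, so V27 follows (Rule 8).
Q37 would need V10 and S35 (Rule 7), but V10 is never established.
V27: reached.
S35: reached.
T10 would need P33 (Rule 3), but P33 is never established.
P33 would need T17 and R32 (Rule 2), but R32 is never established.
R32 would need T10 and S35 (Rule 6), but T10 is never established.
Reached: V27 and S35 — 2 of the 6.

2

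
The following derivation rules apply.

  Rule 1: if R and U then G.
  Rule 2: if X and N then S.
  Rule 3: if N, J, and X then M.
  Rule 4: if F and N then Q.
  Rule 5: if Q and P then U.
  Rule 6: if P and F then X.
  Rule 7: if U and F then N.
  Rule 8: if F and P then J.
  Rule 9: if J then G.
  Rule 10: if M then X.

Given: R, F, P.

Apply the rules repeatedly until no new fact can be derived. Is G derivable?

Yes

From F and P, Rule 8 gives J.
From J, Rule 9 gives G.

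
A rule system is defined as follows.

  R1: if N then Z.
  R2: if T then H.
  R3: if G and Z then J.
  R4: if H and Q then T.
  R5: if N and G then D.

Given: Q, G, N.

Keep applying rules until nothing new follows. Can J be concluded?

From N, R1 gives Z.
From G and Z, R3 gives J.

Yes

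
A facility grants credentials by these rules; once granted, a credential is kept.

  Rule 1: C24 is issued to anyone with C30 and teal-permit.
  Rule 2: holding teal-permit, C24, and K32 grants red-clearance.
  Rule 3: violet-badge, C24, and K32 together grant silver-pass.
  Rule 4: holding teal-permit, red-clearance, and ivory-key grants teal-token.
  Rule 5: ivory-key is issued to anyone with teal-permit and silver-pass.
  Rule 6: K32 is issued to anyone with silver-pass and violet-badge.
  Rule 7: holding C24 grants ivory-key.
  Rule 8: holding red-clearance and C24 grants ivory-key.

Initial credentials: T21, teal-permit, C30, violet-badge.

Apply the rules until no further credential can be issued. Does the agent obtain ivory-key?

Yes

Holding C30 and teal-permit grants C24 (Rule 1).
Holding C24 grants ivory-key (Rule 7).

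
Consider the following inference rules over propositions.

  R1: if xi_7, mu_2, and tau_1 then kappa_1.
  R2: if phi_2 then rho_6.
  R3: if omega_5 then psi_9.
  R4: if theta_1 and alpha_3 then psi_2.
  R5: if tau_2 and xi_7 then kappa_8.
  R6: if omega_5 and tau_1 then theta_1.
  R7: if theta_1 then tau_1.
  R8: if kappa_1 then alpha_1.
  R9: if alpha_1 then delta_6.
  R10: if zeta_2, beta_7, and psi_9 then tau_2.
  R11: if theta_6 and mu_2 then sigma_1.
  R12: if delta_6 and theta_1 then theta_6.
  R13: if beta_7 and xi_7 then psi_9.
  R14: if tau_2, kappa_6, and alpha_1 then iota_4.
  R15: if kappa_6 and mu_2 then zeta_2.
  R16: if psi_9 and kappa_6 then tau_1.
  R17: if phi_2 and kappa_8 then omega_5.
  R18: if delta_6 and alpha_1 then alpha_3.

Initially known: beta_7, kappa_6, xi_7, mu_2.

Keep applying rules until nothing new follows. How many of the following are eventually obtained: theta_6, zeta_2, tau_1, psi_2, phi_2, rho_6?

From kappa_6 and mu_2, R15 gives zeta_2.
From beta_7 and xi_7, R13 gives psi_9.
From psi_9 and kappa_6, R16 gives tau_1.
theta_6 would need delta_6 and theta_1 (R12), but theta_1 is never established.
zeta_2: reached.
tau_1: reached.
psi_2 would need theta_1 and alpha_3 (R4), but theta_1 is never established.
No rule produces phi_2, and it is not given.
rho_6 would need phi_2 (R2), but phi_2 is never established.
Reached: zeta_2 and tau_1 — 2 of the 6.

2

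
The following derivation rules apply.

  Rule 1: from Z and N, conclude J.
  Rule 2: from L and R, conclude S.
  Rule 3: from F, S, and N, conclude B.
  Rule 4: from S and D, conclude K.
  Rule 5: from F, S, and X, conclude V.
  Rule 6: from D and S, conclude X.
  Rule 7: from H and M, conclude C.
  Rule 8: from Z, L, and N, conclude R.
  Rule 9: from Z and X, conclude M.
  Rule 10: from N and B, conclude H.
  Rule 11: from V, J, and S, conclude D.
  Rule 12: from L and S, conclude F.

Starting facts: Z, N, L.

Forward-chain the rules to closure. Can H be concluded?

Yes

Z, L, and N hold, so R follows (Rule 8).
From L and R, Rule 2 gives S.
L and S hold, so F follows (Rule 12).
F, S, and N hold, so B follows (Rule 3).
N and B hold, so H follows (Rule 10).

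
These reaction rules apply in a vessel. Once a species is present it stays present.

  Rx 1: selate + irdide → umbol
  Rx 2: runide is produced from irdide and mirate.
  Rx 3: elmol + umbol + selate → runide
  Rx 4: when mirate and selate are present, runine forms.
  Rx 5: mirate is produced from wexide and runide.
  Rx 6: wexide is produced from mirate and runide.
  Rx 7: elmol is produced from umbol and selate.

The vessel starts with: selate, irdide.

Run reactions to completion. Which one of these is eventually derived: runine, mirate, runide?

runide

selate and irdide present → umbol forms (Rx 1).
umbol and selate present → elmol forms (Rx 7).
elmol, umbol, and selate present → runide forms (Rx 3).
runine would need mirate and selate (Rx 4), but mirate never forms. mirate would need wexide and runide (Rx 5), but wexide never forms.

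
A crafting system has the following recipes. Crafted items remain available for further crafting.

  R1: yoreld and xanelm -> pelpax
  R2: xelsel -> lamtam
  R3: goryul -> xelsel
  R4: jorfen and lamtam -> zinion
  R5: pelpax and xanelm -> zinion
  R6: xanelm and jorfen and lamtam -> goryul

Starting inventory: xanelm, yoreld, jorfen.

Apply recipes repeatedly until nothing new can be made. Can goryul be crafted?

No

goryul would need xanelm, jorfen, and lamtam (R6), but lamtam is never obtained.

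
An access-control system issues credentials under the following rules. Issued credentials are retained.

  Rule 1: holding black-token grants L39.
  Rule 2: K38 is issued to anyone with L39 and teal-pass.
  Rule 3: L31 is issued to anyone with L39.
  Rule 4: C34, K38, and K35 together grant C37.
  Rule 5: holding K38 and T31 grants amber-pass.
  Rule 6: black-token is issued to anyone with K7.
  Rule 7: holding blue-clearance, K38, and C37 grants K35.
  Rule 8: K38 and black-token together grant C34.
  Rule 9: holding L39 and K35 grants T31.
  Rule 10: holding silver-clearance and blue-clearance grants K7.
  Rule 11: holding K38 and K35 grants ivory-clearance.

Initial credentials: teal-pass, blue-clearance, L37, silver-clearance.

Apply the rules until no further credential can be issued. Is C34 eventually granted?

Holding silver-clearance and blue-clearance grants K7 (Rule 10).
Holding K7 grants black-token (Rule 6).
Holding black-token grants L39 (Rule 1).
Holding L39 and teal-pass grants K38 (Rule 2).
Holding K38 and black-token grants C34 (Rule 8).

Yes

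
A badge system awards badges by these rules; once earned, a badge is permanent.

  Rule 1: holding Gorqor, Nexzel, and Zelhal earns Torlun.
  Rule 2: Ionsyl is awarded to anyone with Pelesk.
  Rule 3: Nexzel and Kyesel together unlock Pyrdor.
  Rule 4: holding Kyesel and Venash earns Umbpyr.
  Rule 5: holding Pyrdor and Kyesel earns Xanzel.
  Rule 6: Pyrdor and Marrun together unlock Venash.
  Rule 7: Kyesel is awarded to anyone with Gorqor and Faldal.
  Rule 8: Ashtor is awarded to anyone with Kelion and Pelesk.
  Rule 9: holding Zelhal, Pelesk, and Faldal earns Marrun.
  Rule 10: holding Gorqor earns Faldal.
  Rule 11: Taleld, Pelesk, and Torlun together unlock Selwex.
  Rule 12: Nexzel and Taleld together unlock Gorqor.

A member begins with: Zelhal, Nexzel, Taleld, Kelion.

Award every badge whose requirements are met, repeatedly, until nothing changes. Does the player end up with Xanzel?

With Nexzel and Taleld, Gorqor is earned (Rule 12).
With Gorqor, Faldal is earned (Rule 10).
With Gorqor and Faldal, Kyesel is earned (Rule 7).
With Nexzel and Kyesel, Pyrdor is earned (Rule 3).
With Pyrdor and Kyesel, Xanzel is earned (Rule 5).

Yes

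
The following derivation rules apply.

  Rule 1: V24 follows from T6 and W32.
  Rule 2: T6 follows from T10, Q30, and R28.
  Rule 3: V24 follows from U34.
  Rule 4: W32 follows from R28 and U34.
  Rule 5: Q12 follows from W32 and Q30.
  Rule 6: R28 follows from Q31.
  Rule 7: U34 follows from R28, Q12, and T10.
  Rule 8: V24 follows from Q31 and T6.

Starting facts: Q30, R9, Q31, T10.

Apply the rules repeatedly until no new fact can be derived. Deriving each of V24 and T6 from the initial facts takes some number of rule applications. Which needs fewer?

T6

T6: Q31 holds, so R28 follows (Rule 6). T10, Q30, and R28 hold, so T6 follows (Rule 2). [2 rule applications]
V24: Q31 holds, so R28 follows (Rule 6). T10, Q30, and R28 hold, so T6 follows (Rule 2). Q31 and T6 hold, so V24 follows (Rule 8). [3 rule applications]
T6 needs fewer.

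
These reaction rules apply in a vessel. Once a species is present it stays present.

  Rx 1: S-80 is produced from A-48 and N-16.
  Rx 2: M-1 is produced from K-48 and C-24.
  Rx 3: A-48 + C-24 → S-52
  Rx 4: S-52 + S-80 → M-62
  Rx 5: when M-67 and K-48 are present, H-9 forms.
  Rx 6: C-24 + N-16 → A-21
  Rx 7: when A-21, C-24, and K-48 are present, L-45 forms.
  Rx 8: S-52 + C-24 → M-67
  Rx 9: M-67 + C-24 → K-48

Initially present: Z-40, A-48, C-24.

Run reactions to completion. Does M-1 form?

A-48 and C-24 present → S-52 forms (Rx 3).
S-52 and C-24 present → M-67 forms (Rx 8).
M-67 and C-24 present → K-48 forms (Rx 9).
K-48 and C-24 present → M-1 forms (Rx 2).

Yes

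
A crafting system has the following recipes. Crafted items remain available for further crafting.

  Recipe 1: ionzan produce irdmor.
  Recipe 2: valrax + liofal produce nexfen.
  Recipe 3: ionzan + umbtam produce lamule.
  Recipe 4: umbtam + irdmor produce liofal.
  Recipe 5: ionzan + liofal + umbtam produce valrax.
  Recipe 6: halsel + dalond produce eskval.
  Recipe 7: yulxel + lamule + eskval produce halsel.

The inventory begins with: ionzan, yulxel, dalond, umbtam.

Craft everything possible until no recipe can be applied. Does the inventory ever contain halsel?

halsel would need yulxel, lamule, and eskval (Recipe 7), but eskval is never obtained.

No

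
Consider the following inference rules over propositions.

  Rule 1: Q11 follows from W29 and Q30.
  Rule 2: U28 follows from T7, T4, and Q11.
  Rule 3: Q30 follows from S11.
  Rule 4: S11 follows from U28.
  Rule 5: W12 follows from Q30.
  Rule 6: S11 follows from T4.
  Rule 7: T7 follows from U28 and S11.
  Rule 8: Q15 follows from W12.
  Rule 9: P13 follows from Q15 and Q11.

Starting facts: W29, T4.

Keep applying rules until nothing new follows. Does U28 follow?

No

U28 would need T7, T4, and Q11 (Rule 2), but T7 is never established.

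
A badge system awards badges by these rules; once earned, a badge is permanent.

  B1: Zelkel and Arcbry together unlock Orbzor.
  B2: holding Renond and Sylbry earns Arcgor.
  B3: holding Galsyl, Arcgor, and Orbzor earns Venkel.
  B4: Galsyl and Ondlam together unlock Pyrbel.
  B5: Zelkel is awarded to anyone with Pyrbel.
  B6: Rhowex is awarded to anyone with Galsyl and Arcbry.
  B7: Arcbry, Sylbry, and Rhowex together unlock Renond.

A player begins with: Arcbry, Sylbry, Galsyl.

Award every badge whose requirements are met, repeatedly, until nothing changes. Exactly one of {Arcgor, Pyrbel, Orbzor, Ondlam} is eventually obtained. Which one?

Arcgor

With Galsyl and Arcbry, Rhowex is earned (B6).
With Arcbry, Sylbry, and Rhowex, Renond is earned (B7).
With Renond and Sylbry, Arcgor is earned (B2).
Pyrbel would need Galsyl and Ondlam (B4), but Ondlam is never earned. Orbzor would need Zelkel and Arcbry (B1), but Zelkel is never earned. No rule produces Ondlam, and it is not given.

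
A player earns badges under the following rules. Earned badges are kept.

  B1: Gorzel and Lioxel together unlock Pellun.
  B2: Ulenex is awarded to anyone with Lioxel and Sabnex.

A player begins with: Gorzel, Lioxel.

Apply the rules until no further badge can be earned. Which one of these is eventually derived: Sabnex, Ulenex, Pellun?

With Gorzel and Lioxel, Pellun is earned (B1).
No rule produces Sabnex, and it is not given. Ulenex would need Lioxel and Sabnex (B2), but Sabnex is never earned.

Pellun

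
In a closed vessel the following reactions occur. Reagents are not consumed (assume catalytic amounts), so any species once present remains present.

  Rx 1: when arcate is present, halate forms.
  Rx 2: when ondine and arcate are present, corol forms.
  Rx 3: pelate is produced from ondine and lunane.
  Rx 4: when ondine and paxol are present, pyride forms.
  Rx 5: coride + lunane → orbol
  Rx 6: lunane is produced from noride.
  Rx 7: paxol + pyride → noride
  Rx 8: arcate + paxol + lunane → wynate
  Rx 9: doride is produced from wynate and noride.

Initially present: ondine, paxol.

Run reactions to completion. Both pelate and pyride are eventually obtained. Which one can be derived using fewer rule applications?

pyride: ondine and paxol present → pyride forms (Rx 4). [1 rule application]
pelate: ondine and paxol present → pyride forms (Rx 4). paxol and pyride present → noride forms (Rx 7). noride present → lunane forms (Rx 6). ondine and lunane present → pelate forms (Rx 3). [4 rule applications]
pyride needs fewer.

pyride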